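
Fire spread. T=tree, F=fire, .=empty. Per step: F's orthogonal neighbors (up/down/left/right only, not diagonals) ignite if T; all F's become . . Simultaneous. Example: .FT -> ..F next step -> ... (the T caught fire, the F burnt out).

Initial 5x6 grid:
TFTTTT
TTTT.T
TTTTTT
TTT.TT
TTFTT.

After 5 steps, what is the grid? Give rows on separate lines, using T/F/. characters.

Step 1: 6 trees catch fire, 2 burn out
  F.FTTT
  TFTT.T
  TTTTTT
  TTF.TT
  TF.FT.
Step 2: 8 trees catch fire, 6 burn out
  ...FTT
  F.FT.T
  TFFTTT
  TF..TT
  F...F.
Step 3: 6 trees catch fire, 8 burn out
  ....FT
  ...F.T
  F..FTT
  F...FT
  ......
Step 4: 3 trees catch fire, 6 burn out
  .....F
  .....T
  ....FT
  .....F
  ......
Step 5: 2 trees catch fire, 3 burn out
  ......
  .....F
  .....F
  ......
  ......

......
.....F
.....F
......
......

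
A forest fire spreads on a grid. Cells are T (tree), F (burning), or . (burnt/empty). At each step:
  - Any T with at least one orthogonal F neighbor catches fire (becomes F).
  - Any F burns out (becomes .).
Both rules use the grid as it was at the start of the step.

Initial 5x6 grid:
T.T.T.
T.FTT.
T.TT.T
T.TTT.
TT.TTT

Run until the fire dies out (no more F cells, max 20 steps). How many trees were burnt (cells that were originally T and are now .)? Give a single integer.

Step 1: +3 fires, +1 burnt (F count now 3)
Step 2: +3 fires, +3 burnt (F count now 3)
Step 3: +2 fires, +3 burnt (F count now 2)
Step 4: +2 fires, +2 burnt (F count now 2)
Step 5: +1 fires, +2 burnt (F count now 1)
Step 6: +1 fires, +1 burnt (F count now 1)
Step 7: +0 fires, +1 burnt (F count now 0)
Fire out after step 7
Initially T: 19, now '.': 23
Total burnt (originally-T cells now '.'): 12

Answer: 12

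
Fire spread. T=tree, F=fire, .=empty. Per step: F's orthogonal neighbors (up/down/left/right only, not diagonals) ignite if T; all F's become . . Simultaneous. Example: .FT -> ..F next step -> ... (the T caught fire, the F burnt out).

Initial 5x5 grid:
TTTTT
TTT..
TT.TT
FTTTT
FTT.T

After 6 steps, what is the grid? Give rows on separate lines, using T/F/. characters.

Step 1: 3 trees catch fire, 2 burn out
  TTTTT
  TTT..
  FT.TT
  .FTTT
  .FT.T
Step 2: 4 trees catch fire, 3 burn out
  TTTTT
  FTT..
  .F.TT
  ..FTT
  ..F.T
Step 3: 3 trees catch fire, 4 burn out
  FTTTT
  .FT..
  ...TT
  ...FT
  ....T
Step 4: 4 trees catch fire, 3 burn out
  .FTTT
  ..F..
  ...FT
  ....F
  ....T
Step 5: 3 trees catch fire, 4 burn out
  ..FTT
  .....
  ....F
  .....
  ....F
Step 6: 1 trees catch fire, 3 burn out
  ...FT
  .....
  .....
  .....
  .....

...FT
.....
.....
.....
.....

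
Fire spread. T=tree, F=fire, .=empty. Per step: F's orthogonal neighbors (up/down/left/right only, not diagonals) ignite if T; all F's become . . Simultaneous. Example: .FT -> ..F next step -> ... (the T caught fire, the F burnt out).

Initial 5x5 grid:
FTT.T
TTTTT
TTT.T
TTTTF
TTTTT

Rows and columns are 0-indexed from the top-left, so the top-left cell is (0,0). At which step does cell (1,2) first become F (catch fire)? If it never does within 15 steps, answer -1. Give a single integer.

Step 1: cell (1,2)='T' (+5 fires, +2 burnt)
Step 2: cell (1,2)='T' (+6 fires, +5 burnt)
Step 3: cell (1,2)='F' (+8 fires, +6 burnt)
  -> target ignites at step 3
Step 4: cell (1,2)='.' (+2 fires, +8 burnt)
Step 5: cell (1,2)='.' (+0 fires, +2 burnt)
  fire out at step 5

3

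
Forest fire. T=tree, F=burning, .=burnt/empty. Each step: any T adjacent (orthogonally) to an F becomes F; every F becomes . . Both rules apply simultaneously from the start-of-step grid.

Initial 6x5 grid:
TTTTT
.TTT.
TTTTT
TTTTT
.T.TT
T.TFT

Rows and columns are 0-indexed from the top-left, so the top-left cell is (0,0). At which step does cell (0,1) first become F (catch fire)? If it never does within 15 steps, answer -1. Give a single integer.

Step 1: cell (0,1)='T' (+3 fires, +1 burnt)
Step 2: cell (0,1)='T' (+2 fires, +3 burnt)
Step 3: cell (0,1)='T' (+3 fires, +2 burnt)
Step 4: cell (0,1)='T' (+4 fires, +3 burnt)
Step 5: cell (0,1)='T' (+5 fires, +4 burnt)
Step 6: cell (0,1)='T' (+4 fires, +5 burnt)
Step 7: cell (0,1)='F' (+1 fires, +4 burnt)
  -> target ignites at step 7
Step 8: cell (0,1)='.' (+1 fires, +1 burnt)
Step 9: cell (0,1)='.' (+0 fires, +1 burnt)
  fire out at step 9

7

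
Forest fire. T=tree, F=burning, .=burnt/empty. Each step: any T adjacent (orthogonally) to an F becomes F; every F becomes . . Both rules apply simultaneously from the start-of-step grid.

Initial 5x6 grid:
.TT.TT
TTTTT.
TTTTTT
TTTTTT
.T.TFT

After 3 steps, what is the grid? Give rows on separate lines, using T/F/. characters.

Step 1: 3 trees catch fire, 1 burn out
  .TT.TT
  TTTTT.
  TTTTTT
  TTTTFT
  .T.F.F
Step 2: 3 trees catch fire, 3 burn out
  .TT.TT
  TTTTT.
  TTTTFT
  TTTF.F
  .T....
Step 3: 4 trees catch fire, 3 burn out
  .TT.TT
  TTTTF.
  TTTF.F
  TTF...
  .T....

.TT.TT
TTTTF.
TTTF.F
TTF...
.T....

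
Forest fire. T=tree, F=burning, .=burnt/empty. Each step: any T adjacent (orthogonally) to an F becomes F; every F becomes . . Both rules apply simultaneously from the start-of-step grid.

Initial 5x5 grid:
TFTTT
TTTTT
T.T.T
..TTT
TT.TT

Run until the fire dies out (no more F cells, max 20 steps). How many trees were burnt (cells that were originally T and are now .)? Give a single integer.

Answer: 17

Derivation:
Step 1: +3 fires, +1 burnt (F count now 3)
Step 2: +3 fires, +3 burnt (F count now 3)
Step 3: +4 fires, +3 burnt (F count now 4)
Step 4: +2 fires, +4 burnt (F count now 2)
Step 5: +2 fires, +2 burnt (F count now 2)
Step 6: +2 fires, +2 burnt (F count now 2)
Step 7: +1 fires, +2 burnt (F count now 1)
Step 8: +0 fires, +1 burnt (F count now 0)
Fire out after step 8
Initially T: 19, now '.': 23
Total burnt (originally-T cells now '.'): 17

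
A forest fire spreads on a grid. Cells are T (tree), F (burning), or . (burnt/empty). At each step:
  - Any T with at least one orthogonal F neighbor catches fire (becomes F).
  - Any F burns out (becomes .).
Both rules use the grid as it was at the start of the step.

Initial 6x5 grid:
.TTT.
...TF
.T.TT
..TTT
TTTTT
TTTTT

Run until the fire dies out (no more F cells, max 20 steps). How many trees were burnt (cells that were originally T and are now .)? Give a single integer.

Answer: 19

Derivation:
Step 1: +2 fires, +1 burnt (F count now 2)
Step 2: +3 fires, +2 burnt (F count now 3)
Step 3: +3 fires, +3 burnt (F count now 3)
Step 4: +4 fires, +3 burnt (F count now 4)
Step 5: +2 fires, +4 burnt (F count now 2)
Step 6: +2 fires, +2 burnt (F count now 2)
Step 7: +2 fires, +2 burnt (F count now 2)
Step 8: +1 fires, +2 burnt (F count now 1)
Step 9: +0 fires, +1 burnt (F count now 0)
Fire out after step 9
Initially T: 20, now '.': 29
Total burnt (originally-T cells now '.'): 19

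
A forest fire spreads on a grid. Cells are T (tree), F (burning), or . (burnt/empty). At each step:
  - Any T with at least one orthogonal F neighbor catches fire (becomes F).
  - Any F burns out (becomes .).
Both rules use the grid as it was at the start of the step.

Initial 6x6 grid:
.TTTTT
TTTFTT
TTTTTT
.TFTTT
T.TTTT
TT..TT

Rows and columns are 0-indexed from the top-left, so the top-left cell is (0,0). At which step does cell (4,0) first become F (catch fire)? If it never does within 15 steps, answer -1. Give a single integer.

Step 1: cell (4,0)='T' (+8 fires, +2 burnt)
Step 2: cell (4,0)='T' (+8 fires, +8 burnt)
Step 3: cell (4,0)='T' (+7 fires, +8 burnt)
Step 4: cell (4,0)='T' (+2 fires, +7 burnt)
Step 5: cell (4,0)='T' (+1 fires, +2 burnt)
Step 6: cell (4,0)='T' (+0 fires, +1 burnt)
  fire out at step 6
Target never catches fire within 15 steps

-1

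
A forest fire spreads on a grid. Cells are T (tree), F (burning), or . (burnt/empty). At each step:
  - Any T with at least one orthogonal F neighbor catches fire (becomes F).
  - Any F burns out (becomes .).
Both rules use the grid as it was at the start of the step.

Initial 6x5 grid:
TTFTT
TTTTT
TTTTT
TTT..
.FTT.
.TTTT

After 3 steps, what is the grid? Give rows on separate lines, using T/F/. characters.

Step 1: 6 trees catch fire, 2 burn out
  TF.FT
  TTFTT
  TTTTT
  TFT..
  ..FT.
  .FTTT
Step 2: 10 trees catch fire, 6 burn out
  F...F
  TF.FT
  TFFTT
  F.F..
  ...F.
  ..FTT
Step 3: 5 trees catch fire, 10 burn out
  .....
  F...F
  F..FT
  .....
  .....
  ...FT

.....
F...F
F..FT
.....
.....
...FT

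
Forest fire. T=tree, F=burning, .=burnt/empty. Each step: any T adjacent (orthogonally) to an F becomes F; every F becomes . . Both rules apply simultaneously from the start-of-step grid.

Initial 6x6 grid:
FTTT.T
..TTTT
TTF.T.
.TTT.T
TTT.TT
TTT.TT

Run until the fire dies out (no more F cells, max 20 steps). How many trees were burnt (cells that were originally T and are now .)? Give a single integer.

Step 1: +4 fires, +2 burnt (F count now 4)
Step 2: +6 fires, +4 burnt (F count now 6)
Step 3: +4 fires, +6 burnt (F count now 4)
Step 4: +4 fires, +4 burnt (F count now 4)
Step 5: +2 fires, +4 burnt (F count now 2)
Step 6: +0 fires, +2 burnt (F count now 0)
Fire out after step 6
Initially T: 25, now '.': 31
Total burnt (originally-T cells now '.'): 20

Answer: 20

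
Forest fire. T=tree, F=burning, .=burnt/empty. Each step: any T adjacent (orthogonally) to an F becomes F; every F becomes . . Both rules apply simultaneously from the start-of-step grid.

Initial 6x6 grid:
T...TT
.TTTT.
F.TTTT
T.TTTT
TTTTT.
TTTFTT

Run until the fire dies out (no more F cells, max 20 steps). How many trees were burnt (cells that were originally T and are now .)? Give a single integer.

Answer: 25

Derivation:
Step 1: +4 fires, +2 burnt (F count now 4)
Step 2: +6 fires, +4 burnt (F count now 6)
Step 3: +5 fires, +6 burnt (F count now 5)
Step 4: +4 fires, +5 burnt (F count now 4)
Step 5: +3 fires, +4 burnt (F count now 3)
Step 6: +2 fires, +3 burnt (F count now 2)
Step 7: +1 fires, +2 burnt (F count now 1)
Step 8: +0 fires, +1 burnt (F count now 0)
Fire out after step 8
Initially T: 26, now '.': 35
Total burnt (originally-T cells now '.'): 25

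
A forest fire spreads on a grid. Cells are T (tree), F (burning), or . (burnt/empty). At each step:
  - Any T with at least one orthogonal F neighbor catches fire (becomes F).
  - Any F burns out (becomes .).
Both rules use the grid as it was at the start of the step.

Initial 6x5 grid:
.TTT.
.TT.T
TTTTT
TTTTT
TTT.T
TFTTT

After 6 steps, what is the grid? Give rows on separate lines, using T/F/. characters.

Step 1: 3 trees catch fire, 1 burn out
  .TTT.
  .TT.T
  TTTTT
  TTTTT
  TFT.T
  F.FTT
Step 2: 4 trees catch fire, 3 burn out
  .TTT.
  .TT.T
  TTTTT
  TFTTT
  F.F.T
  ...FT
Step 3: 4 trees catch fire, 4 burn out
  .TTT.
  .TT.T
  TFTTT
  F.FTT
  ....T
  ....F
Step 4: 5 trees catch fire, 4 burn out
  .TTT.
  .FT.T
  F.FTT
  ...FT
  ....F
  .....
Step 5: 4 trees catch fire, 5 burn out
  .FTT.
  ..F.T
  ...FT
  ....F
  .....
  .....
Step 6: 2 trees catch fire, 4 burn out
  ..FT.
  ....T
  ....F
  .....
  .....
  .....

..FT.
....T
....F
.....
.....
.....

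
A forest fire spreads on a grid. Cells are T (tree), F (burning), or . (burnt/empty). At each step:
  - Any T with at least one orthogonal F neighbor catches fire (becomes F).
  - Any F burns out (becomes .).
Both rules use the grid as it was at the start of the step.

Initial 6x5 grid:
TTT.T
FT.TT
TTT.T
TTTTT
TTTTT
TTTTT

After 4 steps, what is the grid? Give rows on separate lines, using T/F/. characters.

Step 1: 3 trees catch fire, 1 burn out
  FTT.T
  .F.TT
  FTT.T
  TTTTT
  TTTTT
  TTTTT
Step 2: 3 trees catch fire, 3 burn out
  .FT.T
  ...TT
  .FT.T
  FTTTT
  TTTTT
  TTTTT
Step 3: 4 trees catch fire, 3 burn out
  ..F.T
  ...TT
  ..F.T
  .FTTT
  FTTTT
  TTTTT
Step 4: 3 trees catch fire, 4 burn out
  ....T
  ...TT
  ....T
  ..FTT
  .FTTT
  FTTTT

....T
...TT
....T
..FTT
.FTTT
FTTTT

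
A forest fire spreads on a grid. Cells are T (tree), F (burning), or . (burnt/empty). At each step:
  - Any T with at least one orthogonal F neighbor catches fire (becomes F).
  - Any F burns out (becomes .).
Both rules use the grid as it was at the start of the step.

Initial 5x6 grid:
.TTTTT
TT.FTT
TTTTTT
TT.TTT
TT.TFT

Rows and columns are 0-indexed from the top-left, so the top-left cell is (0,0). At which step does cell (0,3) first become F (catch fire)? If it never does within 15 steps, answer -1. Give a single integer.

Step 1: cell (0,3)='F' (+6 fires, +2 burnt)
  -> target ignites at step 1
Step 2: cell (0,3)='.' (+7 fires, +6 burnt)
Step 3: cell (0,3)='.' (+4 fires, +7 burnt)
Step 4: cell (0,3)='.' (+3 fires, +4 burnt)
Step 5: cell (0,3)='.' (+3 fires, +3 burnt)
Step 6: cell (0,3)='.' (+1 fires, +3 burnt)
Step 7: cell (0,3)='.' (+0 fires, +1 burnt)
  fire out at step 7

1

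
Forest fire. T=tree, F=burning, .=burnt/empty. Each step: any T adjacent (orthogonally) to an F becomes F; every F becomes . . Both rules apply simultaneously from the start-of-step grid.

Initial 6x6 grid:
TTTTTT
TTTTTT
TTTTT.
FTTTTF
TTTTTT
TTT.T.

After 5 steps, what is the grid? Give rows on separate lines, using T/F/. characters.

Step 1: 5 trees catch fire, 2 burn out
  TTTTTT
  TTTTTT
  FTTTT.
  .FTTF.
  FTTTTF
  TTT.T.
Step 2: 8 trees catch fire, 5 burn out
  TTTTTT
  FTTTTT
  .FTTF.
  ..FF..
  .FTTF.
  FTT.T.
Step 3: 9 trees catch fire, 8 burn out
  FTTTTT
  .FTTFT
  ..FF..
  ......
  ..FF..
  .FT.F.
Step 4: 6 trees catch fire, 9 burn out
  .FTTFT
  ..FF.F
  ......
  ......
  ......
  ..F...
Step 5: 3 trees catch fire, 6 burn out
  ..FF.F
  ......
  ......
  ......
  ......
  ......

..FF.F
......
......
......
......
......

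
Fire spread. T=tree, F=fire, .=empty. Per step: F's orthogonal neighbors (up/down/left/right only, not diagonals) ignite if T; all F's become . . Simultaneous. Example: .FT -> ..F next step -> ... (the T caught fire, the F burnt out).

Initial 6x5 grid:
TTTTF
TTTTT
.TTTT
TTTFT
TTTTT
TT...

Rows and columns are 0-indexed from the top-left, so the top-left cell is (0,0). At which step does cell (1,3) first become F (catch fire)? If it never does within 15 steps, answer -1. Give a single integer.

Step 1: cell (1,3)='T' (+6 fires, +2 burnt)
Step 2: cell (1,3)='F' (+7 fires, +6 burnt)
  -> target ignites at step 2
Step 3: cell (1,3)='.' (+5 fires, +7 burnt)
Step 4: cell (1,3)='.' (+4 fires, +5 burnt)
Step 5: cell (1,3)='.' (+2 fires, +4 burnt)
Step 6: cell (1,3)='.' (+0 fires, +2 burnt)
  fire out at step 6

2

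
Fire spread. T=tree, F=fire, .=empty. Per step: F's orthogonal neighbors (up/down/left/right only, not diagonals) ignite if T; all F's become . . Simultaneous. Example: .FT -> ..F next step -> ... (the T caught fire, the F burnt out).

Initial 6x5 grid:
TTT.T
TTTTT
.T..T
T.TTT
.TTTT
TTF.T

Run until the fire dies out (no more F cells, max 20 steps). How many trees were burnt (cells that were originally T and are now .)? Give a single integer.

Step 1: +2 fires, +1 burnt (F count now 2)
Step 2: +4 fires, +2 burnt (F count now 4)
Step 3: +2 fires, +4 burnt (F count now 2)
Step 4: +2 fires, +2 burnt (F count now 2)
Step 5: +1 fires, +2 burnt (F count now 1)
Step 6: +1 fires, +1 burnt (F count now 1)
Step 7: +2 fires, +1 burnt (F count now 2)
Step 8: +1 fires, +2 burnt (F count now 1)
Step 9: +2 fires, +1 burnt (F count now 2)
Step 10: +3 fires, +2 burnt (F count now 3)
Step 11: +1 fires, +3 burnt (F count now 1)
Step 12: +0 fires, +1 burnt (F count now 0)
Fire out after step 12
Initially T: 22, now '.': 29
Total burnt (originally-T cells now '.'): 21

Answer: 21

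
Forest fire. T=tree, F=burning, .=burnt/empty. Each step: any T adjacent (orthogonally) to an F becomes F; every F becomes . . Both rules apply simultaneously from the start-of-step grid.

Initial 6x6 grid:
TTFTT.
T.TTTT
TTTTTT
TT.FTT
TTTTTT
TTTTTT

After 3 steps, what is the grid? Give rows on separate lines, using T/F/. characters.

Step 1: 6 trees catch fire, 2 burn out
  TF.FT.
  T.FTTT
  TTTFTT
  TT..FT
  TTTFTT
  TTTTTT
Step 2: 9 trees catch fire, 6 burn out
  F...F.
  T..FTT
  TTF.FT
  TT...F
  TTF.FT
  TTTFTT
Step 3: 8 trees catch fire, 9 burn out
  ......
  F...FT
  TF...F
  TT....
  TF...F
  TTF.FT

......
F...FT
TF...F
TT....
TF...F
TTF.FT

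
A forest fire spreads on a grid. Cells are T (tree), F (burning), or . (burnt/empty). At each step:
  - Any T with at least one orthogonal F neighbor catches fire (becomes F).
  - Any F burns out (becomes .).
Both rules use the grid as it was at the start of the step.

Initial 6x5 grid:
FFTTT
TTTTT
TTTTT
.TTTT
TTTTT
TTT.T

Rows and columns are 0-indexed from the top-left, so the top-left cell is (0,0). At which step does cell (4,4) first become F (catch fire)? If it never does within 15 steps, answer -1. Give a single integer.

Step 1: cell (4,4)='T' (+3 fires, +2 burnt)
Step 2: cell (4,4)='T' (+4 fires, +3 burnt)
Step 3: cell (4,4)='T' (+4 fires, +4 burnt)
Step 4: cell (4,4)='T' (+4 fires, +4 burnt)
Step 5: cell (4,4)='T' (+5 fires, +4 burnt)
Step 6: cell (4,4)='T' (+4 fires, +5 burnt)
Step 7: cell (4,4)='F' (+1 fires, +4 burnt)
  -> target ignites at step 7
Step 8: cell (4,4)='.' (+1 fires, +1 burnt)
Step 9: cell (4,4)='.' (+0 fires, +1 burnt)
  fire out at step 9

7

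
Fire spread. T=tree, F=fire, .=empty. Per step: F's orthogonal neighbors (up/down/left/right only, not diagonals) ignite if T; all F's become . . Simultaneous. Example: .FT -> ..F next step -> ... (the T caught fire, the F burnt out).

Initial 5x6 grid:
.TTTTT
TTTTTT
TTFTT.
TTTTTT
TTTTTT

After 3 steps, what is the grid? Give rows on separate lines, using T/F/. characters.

Step 1: 4 trees catch fire, 1 burn out
  .TTTTT
  TTFTTT
  TF.FT.
  TTFTTT
  TTTTTT
Step 2: 8 trees catch fire, 4 burn out
  .TFTTT
  TF.FTT
  F...F.
  TF.FTT
  TTFTTT
Step 3: 8 trees catch fire, 8 burn out
  .F.FTT
  F...FT
  ......
  F...FT
  TF.FTT

.F.FTT
F...FT
......
F...FT
TF.FTT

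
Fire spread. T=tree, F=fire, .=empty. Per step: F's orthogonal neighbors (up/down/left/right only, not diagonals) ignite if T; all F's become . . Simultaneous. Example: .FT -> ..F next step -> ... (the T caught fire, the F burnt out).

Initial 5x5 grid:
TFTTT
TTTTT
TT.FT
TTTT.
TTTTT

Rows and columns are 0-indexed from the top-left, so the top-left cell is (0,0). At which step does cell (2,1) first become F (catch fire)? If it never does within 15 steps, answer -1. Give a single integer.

Step 1: cell (2,1)='T' (+6 fires, +2 burnt)
Step 2: cell (2,1)='F' (+7 fires, +6 burnt)
  -> target ignites at step 2
Step 3: cell (2,1)='.' (+5 fires, +7 burnt)
Step 4: cell (2,1)='.' (+2 fires, +5 burnt)
Step 5: cell (2,1)='.' (+1 fires, +2 burnt)
Step 6: cell (2,1)='.' (+0 fires, +1 burnt)
  fire out at step 6

2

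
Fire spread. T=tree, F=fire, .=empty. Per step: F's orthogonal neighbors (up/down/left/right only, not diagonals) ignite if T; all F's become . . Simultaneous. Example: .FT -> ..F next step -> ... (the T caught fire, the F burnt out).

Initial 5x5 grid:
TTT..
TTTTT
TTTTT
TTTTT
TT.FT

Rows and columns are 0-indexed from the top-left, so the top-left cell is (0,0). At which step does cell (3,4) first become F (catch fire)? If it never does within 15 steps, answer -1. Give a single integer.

Step 1: cell (3,4)='T' (+2 fires, +1 burnt)
Step 2: cell (3,4)='F' (+3 fires, +2 burnt)
  -> target ignites at step 2
Step 3: cell (3,4)='.' (+4 fires, +3 burnt)
Step 4: cell (3,4)='.' (+5 fires, +4 burnt)
Step 5: cell (3,4)='.' (+4 fires, +5 burnt)
Step 6: cell (3,4)='.' (+2 fires, +4 burnt)
Step 7: cell (3,4)='.' (+1 fires, +2 burnt)
Step 8: cell (3,4)='.' (+0 fires, +1 burnt)
  fire out at step 8

2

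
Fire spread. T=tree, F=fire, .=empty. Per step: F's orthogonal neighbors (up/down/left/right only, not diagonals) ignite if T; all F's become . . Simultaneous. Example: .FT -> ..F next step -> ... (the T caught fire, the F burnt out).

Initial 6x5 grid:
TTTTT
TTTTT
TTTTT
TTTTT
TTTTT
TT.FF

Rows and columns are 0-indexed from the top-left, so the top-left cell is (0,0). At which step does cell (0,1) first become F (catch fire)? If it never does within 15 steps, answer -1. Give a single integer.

Step 1: cell (0,1)='T' (+2 fires, +2 burnt)
Step 2: cell (0,1)='T' (+3 fires, +2 burnt)
Step 3: cell (0,1)='T' (+4 fires, +3 burnt)
Step 4: cell (0,1)='T' (+6 fires, +4 burnt)
Step 5: cell (0,1)='T' (+6 fires, +6 burnt)
Step 6: cell (0,1)='T' (+3 fires, +6 burnt)
Step 7: cell (0,1)='F' (+2 fires, +3 burnt)
  -> target ignites at step 7
Step 8: cell (0,1)='.' (+1 fires, +2 burnt)
Step 9: cell (0,1)='.' (+0 fires, +1 burnt)
  fire out at step 9

7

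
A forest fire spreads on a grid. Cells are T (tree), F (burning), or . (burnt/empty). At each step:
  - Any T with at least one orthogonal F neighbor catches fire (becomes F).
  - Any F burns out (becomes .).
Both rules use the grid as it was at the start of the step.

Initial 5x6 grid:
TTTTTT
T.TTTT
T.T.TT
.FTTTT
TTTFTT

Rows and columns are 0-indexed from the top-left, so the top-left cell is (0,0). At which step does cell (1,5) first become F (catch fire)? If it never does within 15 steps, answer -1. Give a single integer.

Step 1: cell (1,5)='T' (+5 fires, +2 burnt)
Step 2: cell (1,5)='T' (+4 fires, +5 burnt)
Step 3: cell (1,5)='T' (+3 fires, +4 burnt)
Step 4: cell (1,5)='T' (+4 fires, +3 burnt)
Step 5: cell (1,5)='F' (+4 fires, +4 burnt)
  -> target ignites at step 5
Step 6: cell (1,5)='.' (+2 fires, +4 burnt)
Step 7: cell (1,5)='.' (+1 fires, +2 burnt)
Step 8: cell (1,5)='.' (+1 fires, +1 burnt)
Step 9: cell (1,5)='.' (+0 fires, +1 burnt)
  fire out at step 9

5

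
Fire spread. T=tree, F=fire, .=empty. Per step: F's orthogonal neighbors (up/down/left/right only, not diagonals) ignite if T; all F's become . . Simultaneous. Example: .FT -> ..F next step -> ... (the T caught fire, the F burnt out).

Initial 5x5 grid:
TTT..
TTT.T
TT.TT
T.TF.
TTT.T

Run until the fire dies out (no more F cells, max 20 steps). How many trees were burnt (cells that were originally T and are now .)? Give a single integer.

Answer: 16

Derivation:
Step 1: +2 fires, +1 burnt (F count now 2)
Step 2: +2 fires, +2 burnt (F count now 2)
Step 3: +2 fires, +2 burnt (F count now 2)
Step 4: +1 fires, +2 burnt (F count now 1)
Step 5: +1 fires, +1 burnt (F count now 1)
Step 6: +1 fires, +1 burnt (F count now 1)
Step 7: +2 fires, +1 burnt (F count now 2)
Step 8: +2 fires, +2 burnt (F count now 2)
Step 9: +2 fires, +2 burnt (F count now 2)
Step 10: +1 fires, +2 burnt (F count now 1)
Step 11: +0 fires, +1 burnt (F count now 0)
Fire out after step 11
Initially T: 17, now '.': 24
Total burnt (originally-T cells now '.'): 16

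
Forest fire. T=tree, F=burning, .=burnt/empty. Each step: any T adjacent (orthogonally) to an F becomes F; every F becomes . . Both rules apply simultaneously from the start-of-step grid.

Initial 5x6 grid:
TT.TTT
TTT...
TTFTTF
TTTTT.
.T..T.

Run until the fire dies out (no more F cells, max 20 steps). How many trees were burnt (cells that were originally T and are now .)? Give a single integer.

Answer: 16

Derivation:
Step 1: +5 fires, +2 burnt (F count now 5)
Step 2: +5 fires, +5 burnt (F count now 5)
Step 3: +5 fires, +5 burnt (F count now 5)
Step 4: +1 fires, +5 burnt (F count now 1)
Step 5: +0 fires, +1 burnt (F count now 0)
Fire out after step 5
Initially T: 19, now '.': 27
Total burnt (originally-T cells now '.'): 16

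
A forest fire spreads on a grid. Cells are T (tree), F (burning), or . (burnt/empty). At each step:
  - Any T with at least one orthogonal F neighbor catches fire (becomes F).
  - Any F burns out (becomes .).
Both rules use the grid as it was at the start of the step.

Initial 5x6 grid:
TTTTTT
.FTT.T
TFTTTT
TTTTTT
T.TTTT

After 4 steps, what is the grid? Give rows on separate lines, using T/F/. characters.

Step 1: 5 trees catch fire, 2 burn out
  TFTTTT
  ..FT.T
  F.FTTT
  TFTTTT
  T.TTTT
Step 2: 6 trees catch fire, 5 burn out
  F.FTTT
  ...F.T
  ...FTT
  F.FTTT
  T.TTTT
Step 3: 5 trees catch fire, 6 burn out
  ...FTT
  .....T
  ....FT
  ...FTT
  F.FTTT
Step 4: 4 trees catch fire, 5 burn out
  ....FT
  .....T
  .....F
  ....FT
  ...FTT

....FT
.....T
.....F
....FT
...FTT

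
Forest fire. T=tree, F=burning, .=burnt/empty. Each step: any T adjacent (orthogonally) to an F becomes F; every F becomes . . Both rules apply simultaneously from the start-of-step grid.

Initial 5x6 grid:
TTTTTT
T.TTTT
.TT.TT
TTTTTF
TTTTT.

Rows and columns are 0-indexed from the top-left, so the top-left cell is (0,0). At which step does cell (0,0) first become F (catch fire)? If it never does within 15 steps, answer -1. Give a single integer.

Step 1: cell (0,0)='T' (+2 fires, +1 burnt)
Step 2: cell (0,0)='T' (+4 fires, +2 burnt)
Step 3: cell (0,0)='T' (+4 fires, +4 burnt)
Step 4: cell (0,0)='T' (+5 fires, +4 burnt)
Step 5: cell (0,0)='T' (+5 fires, +5 burnt)
Step 6: cell (0,0)='T' (+2 fires, +5 burnt)
Step 7: cell (0,0)='T' (+1 fires, +2 burnt)
Step 8: cell (0,0)='F' (+1 fires, +1 burnt)
  -> target ignites at step 8
Step 9: cell (0,0)='.' (+1 fires, +1 burnt)
Step 10: cell (0,0)='.' (+0 fires, +1 burnt)
  fire out at step 10

8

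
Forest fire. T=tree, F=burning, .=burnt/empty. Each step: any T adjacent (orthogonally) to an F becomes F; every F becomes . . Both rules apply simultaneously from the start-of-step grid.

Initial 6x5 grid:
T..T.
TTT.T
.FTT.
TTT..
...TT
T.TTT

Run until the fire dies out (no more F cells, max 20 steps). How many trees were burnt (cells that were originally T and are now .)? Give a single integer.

Step 1: +3 fires, +1 burnt (F count now 3)
Step 2: +5 fires, +3 burnt (F count now 5)
Step 3: +1 fires, +5 burnt (F count now 1)
Step 4: +0 fires, +1 burnt (F count now 0)
Fire out after step 4
Initially T: 17, now '.': 22
Total burnt (originally-T cells now '.'): 9

Answer: 9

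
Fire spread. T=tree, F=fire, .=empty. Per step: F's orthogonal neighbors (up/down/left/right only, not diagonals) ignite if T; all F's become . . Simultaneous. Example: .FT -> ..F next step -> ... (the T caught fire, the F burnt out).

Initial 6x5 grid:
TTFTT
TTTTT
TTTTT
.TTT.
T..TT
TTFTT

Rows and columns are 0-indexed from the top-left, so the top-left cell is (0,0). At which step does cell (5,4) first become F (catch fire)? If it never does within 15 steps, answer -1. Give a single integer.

Step 1: cell (5,4)='T' (+5 fires, +2 burnt)
Step 2: cell (5,4)='F' (+8 fires, +5 burnt)
  -> target ignites at step 2
Step 3: cell (5,4)='.' (+8 fires, +8 burnt)
Step 4: cell (5,4)='.' (+3 fires, +8 burnt)
Step 5: cell (5,4)='.' (+0 fires, +3 burnt)
  fire out at step 5

2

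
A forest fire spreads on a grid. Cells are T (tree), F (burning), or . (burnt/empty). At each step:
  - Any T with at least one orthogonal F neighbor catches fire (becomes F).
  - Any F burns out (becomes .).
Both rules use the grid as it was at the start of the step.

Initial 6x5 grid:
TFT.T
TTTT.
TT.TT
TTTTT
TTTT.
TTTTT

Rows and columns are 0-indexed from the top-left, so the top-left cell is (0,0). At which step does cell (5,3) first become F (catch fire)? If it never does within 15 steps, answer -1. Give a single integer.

Step 1: cell (5,3)='T' (+3 fires, +1 burnt)
Step 2: cell (5,3)='T' (+3 fires, +3 burnt)
Step 3: cell (5,3)='T' (+3 fires, +3 burnt)
Step 4: cell (5,3)='T' (+4 fires, +3 burnt)
Step 5: cell (5,3)='T' (+5 fires, +4 burnt)
Step 6: cell (5,3)='T' (+4 fires, +5 burnt)
Step 7: cell (5,3)='F' (+1 fires, +4 burnt)
  -> target ignites at step 7
Step 8: cell (5,3)='.' (+1 fires, +1 burnt)
Step 9: cell (5,3)='.' (+0 fires, +1 burnt)
  fire out at step 9

7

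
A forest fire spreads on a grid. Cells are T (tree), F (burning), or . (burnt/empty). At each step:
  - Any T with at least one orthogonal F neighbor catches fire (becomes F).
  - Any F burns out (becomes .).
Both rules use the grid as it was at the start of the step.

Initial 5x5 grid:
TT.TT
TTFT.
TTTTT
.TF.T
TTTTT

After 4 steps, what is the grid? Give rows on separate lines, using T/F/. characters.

Step 1: 5 trees catch fire, 2 burn out
  TT.TT
  TF.F.
  TTFTT
  .F..T
  TTFTT
Step 2: 7 trees catch fire, 5 burn out
  TF.FT
  F....
  TF.FT
  ....T
  TF.FT
Step 3: 6 trees catch fire, 7 burn out
  F...F
  .....
  F...F
  ....T
  F...F
Step 4: 1 trees catch fire, 6 burn out
  .....
  .....
  .....
  ....F
  .....

.....
.....
.....
....F
.....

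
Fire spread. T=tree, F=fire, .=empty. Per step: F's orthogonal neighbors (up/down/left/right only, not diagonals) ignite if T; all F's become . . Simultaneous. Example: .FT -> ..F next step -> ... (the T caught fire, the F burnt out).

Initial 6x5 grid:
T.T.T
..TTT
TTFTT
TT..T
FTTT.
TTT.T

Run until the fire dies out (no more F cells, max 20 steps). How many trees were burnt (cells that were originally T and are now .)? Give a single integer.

Answer: 18

Derivation:
Step 1: +6 fires, +2 burnt (F count now 6)
Step 2: +7 fires, +6 burnt (F count now 7)
Step 3: +4 fires, +7 burnt (F count now 4)
Step 4: +1 fires, +4 burnt (F count now 1)
Step 5: +0 fires, +1 burnt (F count now 0)
Fire out after step 5
Initially T: 20, now '.': 28
Total burnt (originally-T cells now '.'): 18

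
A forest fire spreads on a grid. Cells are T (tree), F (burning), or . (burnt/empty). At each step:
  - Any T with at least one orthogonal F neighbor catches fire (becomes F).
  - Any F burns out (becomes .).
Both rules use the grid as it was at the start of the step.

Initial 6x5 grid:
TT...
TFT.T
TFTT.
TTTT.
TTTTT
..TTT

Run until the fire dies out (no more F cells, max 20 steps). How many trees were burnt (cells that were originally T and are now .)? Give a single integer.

Step 1: +6 fires, +2 burnt (F count now 6)
Step 2: +5 fires, +6 burnt (F count now 5)
Step 3: +3 fires, +5 burnt (F count now 3)
Step 4: +2 fires, +3 burnt (F count now 2)
Step 5: +2 fires, +2 burnt (F count now 2)
Step 6: +1 fires, +2 burnt (F count now 1)
Step 7: +0 fires, +1 burnt (F count now 0)
Fire out after step 7
Initially T: 20, now '.': 29
Total burnt (originally-T cells now '.'): 19

Answer: 19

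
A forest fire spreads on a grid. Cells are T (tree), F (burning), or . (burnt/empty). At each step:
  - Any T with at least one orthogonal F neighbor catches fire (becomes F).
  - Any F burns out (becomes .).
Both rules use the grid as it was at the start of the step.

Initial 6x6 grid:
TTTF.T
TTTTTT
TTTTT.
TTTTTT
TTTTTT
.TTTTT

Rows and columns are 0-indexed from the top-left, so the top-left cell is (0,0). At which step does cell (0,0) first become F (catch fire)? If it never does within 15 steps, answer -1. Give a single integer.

Step 1: cell (0,0)='T' (+2 fires, +1 burnt)
Step 2: cell (0,0)='T' (+4 fires, +2 burnt)
Step 3: cell (0,0)='F' (+6 fires, +4 burnt)
  -> target ignites at step 3
Step 4: cell (0,0)='.' (+6 fires, +6 burnt)
Step 5: cell (0,0)='.' (+6 fires, +6 burnt)
Step 6: cell (0,0)='.' (+5 fires, +6 burnt)
Step 7: cell (0,0)='.' (+3 fires, +5 burnt)
Step 8: cell (0,0)='.' (+0 fires, +3 burnt)
  fire out at step 8

3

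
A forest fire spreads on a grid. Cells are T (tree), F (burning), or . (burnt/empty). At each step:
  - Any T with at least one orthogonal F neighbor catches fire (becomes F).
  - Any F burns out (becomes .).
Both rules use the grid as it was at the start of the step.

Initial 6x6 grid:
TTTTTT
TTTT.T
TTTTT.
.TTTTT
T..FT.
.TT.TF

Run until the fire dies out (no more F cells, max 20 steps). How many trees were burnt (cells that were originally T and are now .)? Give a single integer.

Step 1: +3 fires, +2 burnt (F count now 3)
Step 2: +3 fires, +3 burnt (F count now 3)
Step 3: +5 fires, +3 burnt (F count now 5)
Step 4: +3 fires, +5 burnt (F count now 3)
Step 5: +4 fires, +3 burnt (F count now 4)
Step 6: +3 fires, +4 burnt (F count now 3)
Step 7: +2 fires, +3 burnt (F count now 2)
Step 8: +0 fires, +2 burnt (F count now 0)
Fire out after step 8
Initially T: 26, now '.': 33
Total burnt (originally-T cells now '.'): 23

Answer: 23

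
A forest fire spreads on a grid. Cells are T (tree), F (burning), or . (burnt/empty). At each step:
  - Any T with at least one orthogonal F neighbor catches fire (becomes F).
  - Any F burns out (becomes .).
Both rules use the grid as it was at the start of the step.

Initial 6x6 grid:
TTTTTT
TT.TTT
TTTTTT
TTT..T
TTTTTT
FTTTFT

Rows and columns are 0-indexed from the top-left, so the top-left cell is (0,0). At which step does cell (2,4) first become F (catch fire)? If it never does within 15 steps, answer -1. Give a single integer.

Step 1: cell (2,4)='T' (+5 fires, +2 burnt)
Step 2: cell (2,4)='T' (+5 fires, +5 burnt)
Step 3: cell (2,4)='T' (+4 fires, +5 burnt)
Step 4: cell (2,4)='T' (+4 fires, +4 burnt)
Step 5: cell (2,4)='F' (+5 fires, +4 burnt)
  -> target ignites at step 5
Step 6: cell (2,4)='.' (+4 fires, +5 burnt)
Step 7: cell (2,4)='.' (+3 fires, +4 burnt)
Step 8: cell (2,4)='.' (+1 fires, +3 burnt)
Step 9: cell (2,4)='.' (+0 fires, +1 burnt)
  fire out at step 9

5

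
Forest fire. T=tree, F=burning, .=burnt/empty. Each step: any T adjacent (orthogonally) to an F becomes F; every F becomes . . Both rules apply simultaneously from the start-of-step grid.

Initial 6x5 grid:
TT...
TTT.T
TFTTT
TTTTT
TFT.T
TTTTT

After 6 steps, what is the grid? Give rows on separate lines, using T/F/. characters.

Step 1: 7 trees catch fire, 2 burn out
  TT...
  TFT.T
  F.FTT
  TFTTT
  F.F.T
  TFTTT
Step 2: 8 trees catch fire, 7 burn out
  TF...
  F.F.T
  ...FT
  F.FTT
  ....T
  F.FTT
Step 3: 4 trees catch fire, 8 burn out
  F....
  ....T
  ....F
  ...FT
  ....T
  ...FT
Step 4: 3 trees catch fire, 4 burn out
  .....
  ....F
  .....
  ....F
  ....T
  ....F
Step 5: 1 trees catch fire, 3 burn out
  .....
  .....
  .....
  .....
  ....F
  .....
Step 6: 0 trees catch fire, 1 burn out
  .....
  .....
  .....
  .....
  .....
  .....

.....
.....
.....
.....
.....
.....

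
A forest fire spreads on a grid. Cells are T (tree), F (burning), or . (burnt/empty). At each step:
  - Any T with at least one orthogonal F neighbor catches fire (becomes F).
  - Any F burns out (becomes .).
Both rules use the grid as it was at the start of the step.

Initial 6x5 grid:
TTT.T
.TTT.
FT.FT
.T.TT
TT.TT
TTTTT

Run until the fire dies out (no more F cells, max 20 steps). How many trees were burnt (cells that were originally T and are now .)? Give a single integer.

Answer: 20

Derivation:
Step 1: +4 fires, +2 burnt (F count now 4)
Step 2: +5 fires, +4 burnt (F count now 5)
Step 3: +5 fires, +5 burnt (F count now 5)
Step 4: +5 fires, +5 burnt (F count now 5)
Step 5: +1 fires, +5 burnt (F count now 1)
Step 6: +0 fires, +1 burnt (F count now 0)
Fire out after step 6
Initially T: 21, now '.': 29
Total burnt (originally-T cells now '.'): 20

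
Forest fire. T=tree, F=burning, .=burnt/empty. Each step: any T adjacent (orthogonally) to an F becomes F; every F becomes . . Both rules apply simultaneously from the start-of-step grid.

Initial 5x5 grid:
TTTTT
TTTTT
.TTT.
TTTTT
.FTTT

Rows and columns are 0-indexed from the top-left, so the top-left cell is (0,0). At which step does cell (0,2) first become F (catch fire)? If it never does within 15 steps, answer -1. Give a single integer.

Step 1: cell (0,2)='T' (+2 fires, +1 burnt)
Step 2: cell (0,2)='T' (+4 fires, +2 burnt)
Step 3: cell (0,2)='T' (+4 fires, +4 burnt)
Step 4: cell (0,2)='T' (+5 fires, +4 burnt)
Step 5: cell (0,2)='F' (+3 fires, +5 burnt)
  -> target ignites at step 5
Step 6: cell (0,2)='.' (+2 fires, +3 burnt)
Step 7: cell (0,2)='.' (+1 fires, +2 burnt)
Step 8: cell (0,2)='.' (+0 fires, +1 burnt)
  fire out at step 8

5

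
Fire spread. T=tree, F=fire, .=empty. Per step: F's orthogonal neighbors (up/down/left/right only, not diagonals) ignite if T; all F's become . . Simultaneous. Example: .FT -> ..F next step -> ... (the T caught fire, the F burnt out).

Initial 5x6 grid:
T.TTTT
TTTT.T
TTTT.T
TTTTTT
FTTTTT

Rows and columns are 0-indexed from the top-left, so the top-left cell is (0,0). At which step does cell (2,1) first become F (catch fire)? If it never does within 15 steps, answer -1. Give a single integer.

Step 1: cell (2,1)='T' (+2 fires, +1 burnt)
Step 2: cell (2,1)='T' (+3 fires, +2 burnt)
Step 3: cell (2,1)='F' (+4 fires, +3 burnt)
  -> target ignites at step 3
Step 4: cell (2,1)='.' (+5 fires, +4 burnt)
Step 5: cell (2,1)='.' (+4 fires, +5 burnt)
Step 6: cell (2,1)='.' (+3 fires, +4 burnt)
Step 7: cell (2,1)='.' (+2 fires, +3 burnt)
Step 8: cell (2,1)='.' (+2 fires, +2 burnt)
Step 9: cell (2,1)='.' (+1 fires, +2 burnt)
Step 10: cell (2,1)='.' (+0 fires, +1 burnt)
  fire out at step 10

3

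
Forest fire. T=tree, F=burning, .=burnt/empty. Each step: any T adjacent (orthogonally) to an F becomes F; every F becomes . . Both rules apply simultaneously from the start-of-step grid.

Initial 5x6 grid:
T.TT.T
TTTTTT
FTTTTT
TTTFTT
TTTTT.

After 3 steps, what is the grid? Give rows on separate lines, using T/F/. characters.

Step 1: 7 trees catch fire, 2 burn out
  T.TT.T
  FTTTTT
  .FTFTT
  FTF.FT
  TTTFT.
Step 2: 10 trees catch fire, 7 burn out
  F.TT.T
  .FTFTT
  ..F.FT
  .F...F
  FTF.F.
Step 3: 5 trees catch fire, 10 burn out
  ..TF.T
  ..F.FT
  .....F
  ......
  .F....

..TF.T
..F.FT
.....F
......
.F....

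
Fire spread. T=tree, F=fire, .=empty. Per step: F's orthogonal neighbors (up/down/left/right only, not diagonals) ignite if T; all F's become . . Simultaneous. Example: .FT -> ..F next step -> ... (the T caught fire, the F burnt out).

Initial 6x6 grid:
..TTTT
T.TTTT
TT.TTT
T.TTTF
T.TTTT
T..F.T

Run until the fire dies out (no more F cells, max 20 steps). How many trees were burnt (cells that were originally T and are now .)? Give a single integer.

Answer: 19

Derivation:
Step 1: +4 fires, +2 burnt (F count now 4)
Step 2: +6 fires, +4 burnt (F count now 6)
Step 3: +4 fires, +6 burnt (F count now 4)
Step 4: +2 fires, +4 burnt (F count now 2)
Step 5: +2 fires, +2 burnt (F count now 2)
Step 6: +1 fires, +2 burnt (F count now 1)
Step 7: +0 fires, +1 burnt (F count now 0)
Fire out after step 7
Initially T: 25, now '.': 30
Total burnt (originally-T cells now '.'): 19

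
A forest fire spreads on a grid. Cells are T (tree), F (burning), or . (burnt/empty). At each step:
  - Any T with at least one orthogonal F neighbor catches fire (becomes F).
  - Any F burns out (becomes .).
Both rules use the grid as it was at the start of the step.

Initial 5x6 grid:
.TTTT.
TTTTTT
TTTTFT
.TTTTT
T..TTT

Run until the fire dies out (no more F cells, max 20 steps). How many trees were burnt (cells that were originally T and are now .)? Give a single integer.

Answer: 23

Derivation:
Step 1: +4 fires, +1 burnt (F count now 4)
Step 2: +7 fires, +4 burnt (F count now 7)
Step 3: +6 fires, +7 burnt (F count now 6)
Step 4: +4 fires, +6 burnt (F count now 4)
Step 5: +2 fires, +4 burnt (F count now 2)
Step 6: +0 fires, +2 burnt (F count now 0)
Fire out after step 6
Initially T: 24, now '.': 29
Total burnt (originally-T cells now '.'): 23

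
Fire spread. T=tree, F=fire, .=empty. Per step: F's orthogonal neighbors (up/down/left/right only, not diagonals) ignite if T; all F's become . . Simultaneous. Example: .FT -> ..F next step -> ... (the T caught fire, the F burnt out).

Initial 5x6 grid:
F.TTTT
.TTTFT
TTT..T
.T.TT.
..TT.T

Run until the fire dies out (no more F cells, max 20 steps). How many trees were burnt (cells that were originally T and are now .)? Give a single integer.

Step 1: +3 fires, +2 burnt (F count now 3)
Step 2: +4 fires, +3 burnt (F count now 4)
Step 3: +3 fires, +4 burnt (F count now 3)
Step 4: +1 fires, +3 burnt (F count now 1)
Step 5: +2 fires, +1 burnt (F count now 2)
Step 6: +0 fires, +2 burnt (F count now 0)
Fire out after step 6
Initially T: 18, now '.': 25
Total burnt (originally-T cells now '.'): 13

Answer: 13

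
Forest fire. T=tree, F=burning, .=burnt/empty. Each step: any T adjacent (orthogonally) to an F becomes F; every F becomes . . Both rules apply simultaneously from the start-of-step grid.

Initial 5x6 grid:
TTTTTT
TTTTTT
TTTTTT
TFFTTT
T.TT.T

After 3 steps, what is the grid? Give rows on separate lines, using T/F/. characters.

Step 1: 5 trees catch fire, 2 burn out
  TTTTTT
  TTTTTT
  TFFTTT
  F..FTT
  T.FT.T
Step 2: 7 trees catch fire, 5 burn out
  TTTTTT
  TFFTTT
  F..FTT
  ....FT
  F..F.T
Step 3: 6 trees catch fire, 7 burn out
  TFFTTT
  F..FTT
  ....FT
  .....F
  .....T

TFFTTT
F..FTT
....FT
.....F
.....T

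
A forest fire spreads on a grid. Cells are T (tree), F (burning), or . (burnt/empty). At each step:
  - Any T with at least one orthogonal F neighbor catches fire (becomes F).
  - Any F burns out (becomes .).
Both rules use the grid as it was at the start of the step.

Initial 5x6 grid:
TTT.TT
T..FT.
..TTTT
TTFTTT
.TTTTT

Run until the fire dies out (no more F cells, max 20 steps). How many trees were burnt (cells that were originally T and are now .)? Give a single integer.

Step 1: +6 fires, +2 burnt (F count now 6)
Step 2: +6 fires, +6 burnt (F count now 6)
Step 3: +4 fires, +6 burnt (F count now 4)
Step 4: +1 fires, +4 burnt (F count now 1)
Step 5: +0 fires, +1 burnt (F count now 0)
Fire out after step 5
Initially T: 21, now '.': 26
Total burnt (originally-T cells now '.'): 17

Answer: 17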